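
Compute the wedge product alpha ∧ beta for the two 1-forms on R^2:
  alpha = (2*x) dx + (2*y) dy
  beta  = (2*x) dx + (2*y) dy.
alpha ∧ beta = 0

Distribute the wedge, using dx_i ∧ dx_j = -dx_j ∧ dx_i and dx_i ∧ dx_i = 0. For each pair (i, j) with i < j, the coefficient of dx_i ∧ dx_j in alpha ∧ beta is (alpha_i * beta_j - alpha_j * beta_i). Collecting: alpha ∧ beta = 0.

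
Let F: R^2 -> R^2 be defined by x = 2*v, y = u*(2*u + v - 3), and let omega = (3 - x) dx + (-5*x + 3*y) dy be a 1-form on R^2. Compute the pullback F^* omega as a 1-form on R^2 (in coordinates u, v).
F^* omega = (24*u^3 + 18*u^2*v - 54*u^2 + 3*u*v^2 - 58*u*v + 27*u - 10*v^2 + 30*v) du + (6*u^3 + 3*u^2*v - 9*u^2 - 10*u*v - 4*v + 6) dv

Using F^*(f dg) = (f ∘ F) d(g ∘ F), substitute each coordinate x_i by F_i(u, v) in f_i, and replace dx_i by d F_i = (∂F_i/∂u) du + (∂F_i/∂v) dv.
  For the x component: f_1(F) = 3 - 2*v; d F_1 = (0) du + (2) dv
  For the y component: f_2(F) = 6*u^2 + 3*u*v - 9*u - 10*v; d F_2 = (4*u + v - 3) du + (u) dv
Combining and collecting du, dv coefficients:
  coeff of du: 24*u^3 + 18*u^2*v - 54*u^2 + 3*u*v^2 - 58*u*v + 27*u - 10*v^2 + 30*v
  coeff of dv: 6*u^3 + 3*u^2*v - 9*u^2 - 10*u*v - 4*v + 6
F^* omega = (24*u^3 + 18*u^2*v - 54*u^2 + 3*u*v^2 - 58*u*v + 27*u - 10*v^2 + 30*v) du + (6*u^3 + 3*u^2*v - 9*u^2 - 10*u*v - 4*v + 6) dv.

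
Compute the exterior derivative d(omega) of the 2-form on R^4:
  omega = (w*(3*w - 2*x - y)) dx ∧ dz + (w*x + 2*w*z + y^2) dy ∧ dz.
d(omega) = (2*w) dx ∧ dy ∧ dz + (6*w - 2*x - y) dx ∧ dz ∧ dw + (x + 2*z) dy ∧ dz ∧ dw

For a 2-form omega = sum_{i<j} g_{ij} dx_i ∧ dx_j, the exterior derivative is
  d(omega) = sum_{i<j} d(g_{ij}) ∧ dx_i ∧ dx_j = sum_{i<j, k} (∂g_{ij}/∂x_k) dx_k ∧ dx_i ∧ dx_j.
Expand each term, using dx_k ∧ dx_i ∧ dx_j = sgn(permutation) dx_{(a)} ∧ dx_{(b)} ∧ dx_{(c)} with (a < b < c) sorted:
  d(w*(3*w - 2*x - y)) includes (∂/∂y)(w*(3*w - 2*x - y)) dy = (-w) dy, which multiplied by dx ∧ dz gives (w) dx ∧ dy ∧ dz
  d(w*(3*w - 2*x - y)) includes (∂/∂w)(w*(3*w - 2*x - y)) dw = (6*w - 2*x - y) dw, which multiplied by dx ∧ dz gives (6*w - 2*x - y) dx ∧ dz ∧ dw
  d(w*x + 2*w*z + y^2) includes (∂/∂x)(w*x + 2*w*z + y^2) dx = (w) dx, which multiplied by dy ∧ dz gives (w) dx ∧ dy ∧ dz
  d(w*x + 2*w*z + y^2) includes (∂/∂w)(w*x + 2*w*z + y^2) dw = (x + 2*z) dw, which multiplied by dy ∧ dz gives (x + 2*z) dy ∧ dz ∧ dw
Collecting like 3-forms: d(omega) = (2*w) dx ∧ dy ∧ dz + (6*w - 2*x - y) dx ∧ dz ∧ dw + (x + 2*z) dy ∧ dz ∧ dw.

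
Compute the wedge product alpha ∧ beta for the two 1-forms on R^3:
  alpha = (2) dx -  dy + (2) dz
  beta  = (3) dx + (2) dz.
alpha ∧ beta = (-2) dx ∧ dz + (3) dx ∧ dy + (-2) dy ∧ dz

Distribute the wedge, using dx_i ∧ dx_j = -dx_j ∧ dx_i and dx_i ∧ dx_i = 0. For each pair (i, j) with i < j, the coefficient of dx_i ∧ dx_j in alpha ∧ beta is (alpha_i * beta_j - alpha_j * beta_i). Collecting: alpha ∧ beta = (-2) dx ∧ dz + (3) dx ∧ dy + (-2) dy ∧ dz.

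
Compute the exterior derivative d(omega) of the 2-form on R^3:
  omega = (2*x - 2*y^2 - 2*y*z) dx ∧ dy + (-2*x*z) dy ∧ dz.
d(omega) = (-2*y - 2*z) dx ∧ dy ∧ dz

For a 2-form omega = sum_{i<j} g_{ij} dx_i ∧ dx_j, the exterior derivative is
  d(omega) = sum_{i<j} d(g_{ij}) ∧ dx_i ∧ dx_j = sum_{i<j, k} (∂g_{ij}/∂x_k) dx_k ∧ dx_i ∧ dx_j.
Expand each term, using dx_k ∧ dx_i ∧ dx_j = sgn(permutation) dx_{(a)} ∧ dx_{(b)} ∧ dx_{(c)} with (a < b < c) sorted:
  d(2*x - 2*y^2 - 2*y*z) includes (∂/∂z)(2*x - 2*y^2 - 2*y*z) dz = (-2*y) dz, which multiplied by dx ∧ dy gives (-2*y) dx ∧ dy ∧ dz
  d(-2*x*z) includes (∂/∂x)(-2*x*z) dx = (-2*z) dx, which multiplied by dy ∧ dz gives (-2*z) dx ∧ dy ∧ dz
Collecting like 3-forms: d(omega) = (-2*y - 2*z) dx ∧ dy ∧ dz.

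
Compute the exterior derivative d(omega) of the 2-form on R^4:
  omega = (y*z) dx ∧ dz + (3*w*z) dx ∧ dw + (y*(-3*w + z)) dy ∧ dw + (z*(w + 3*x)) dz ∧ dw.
d(omega) = (-z) dx ∧ dy ∧ dz + (-3*w + 3*z) dx ∧ dz ∧ dw + (-y) dy ∧ dz ∧ dw

For a 2-form omega = sum_{i<j} g_{ij} dx_i ∧ dx_j, the exterior derivative is
  d(omega) = sum_{i<j} d(g_{ij}) ∧ dx_i ∧ dx_j = sum_{i<j, k} (∂g_{ij}/∂x_k) dx_k ∧ dx_i ∧ dx_j.
Expand each term, using dx_k ∧ dx_i ∧ dx_j = sgn(permutation) dx_{(a)} ∧ dx_{(b)} ∧ dx_{(c)} with (a < b < c) sorted:
  d(y*z) includes (∂/∂y)(y*z) dy = (z) dy, which multiplied by dx ∧ dz gives (-z) dx ∧ dy ∧ dz
  d(3*w*z) includes (∂/∂z)(3*w*z) dz = (3*w) dz, which multiplied by dx ∧ dw gives (-3*w) dx ∧ dz ∧ dw
  d(y*(-3*w + z)) includes (∂/∂z)(y*(-3*w + z)) dz = (y) dz, which multiplied by dy ∧ dw gives (-y) dy ∧ dz ∧ dw
  d(z*(w + 3*x)) includes (∂/∂x)(z*(w + 3*x)) dx = (3*z) dx, which multiplied by dz ∧ dw gives (3*z) dx ∧ dz ∧ dw
Collecting like 3-forms: d(omega) = (-z) dx ∧ dy ∧ dz + (-3*w + 3*z) dx ∧ dz ∧ dw + (-y) dy ∧ dz ∧ dw.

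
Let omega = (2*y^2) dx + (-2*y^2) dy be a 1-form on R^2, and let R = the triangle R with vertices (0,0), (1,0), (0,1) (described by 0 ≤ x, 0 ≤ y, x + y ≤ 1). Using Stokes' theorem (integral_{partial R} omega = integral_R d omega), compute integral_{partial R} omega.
integral_(partial R) omega = -2/3

Stokes: integral_partial_R omega = integral_R d omega with d omega = (∂Q/∂x - ∂P/∂y) dx ∧ dy.
  ∂Q/∂x = 0
  ∂P/∂y = 4*y
  integrand = ∂Q/∂x - ∂P/∂y = -4*y.
Integrating over R: integral_0^1 integral_0^{1-x} (-4*y) dy dx = -2/3.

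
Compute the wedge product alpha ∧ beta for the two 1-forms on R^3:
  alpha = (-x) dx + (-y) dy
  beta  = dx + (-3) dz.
alpha ∧ beta = (3*x) dx ∧ dz + (y) dx ∧ dy + (3*y) dy ∧ dz

Distribute the wedge, using dx_i ∧ dx_j = -dx_j ∧ dx_i and dx_i ∧ dx_i = 0. For each pair (i, j) with i < j, the coefficient of dx_i ∧ dx_j in alpha ∧ beta is (alpha_i * beta_j - alpha_j * beta_i). Collecting: alpha ∧ beta = (3*x) dx ∧ dz + (y) dx ∧ dy + (3*y) dy ∧ dz.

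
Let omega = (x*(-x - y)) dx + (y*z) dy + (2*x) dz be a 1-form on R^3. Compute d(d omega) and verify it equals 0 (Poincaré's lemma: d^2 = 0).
d(d omega) = 0

Step 1: d omega = sum_{i<j} (∂f_j/∂x_i - ∂f_i/∂x_j) dx_i ∧ dx_j:
  coeff of dx ∧ dy: x
  coeff of dx ∧ dz: 2
  coeff of dy ∧ dz: -y
Step 2: Apply d again to each 2-form coefficient. The only possible 3-form in R^3 is dx ∧ dy ∧ dz, with coefficient
  ∂(coeff of dy∧dz)/∂x - ∂(coeff of dx∧dz)/∂y + ∂(coeff of dx∧dy)/∂z
  = ∂/∂x (-y) - ∂/∂y (2) + ∂/∂z (x).
Each of these terms simplifies to sums of mixed partials that cancel in pairs. The result is 0 (by equality of mixed partials for smooth functions — Schwarz / Clairaut).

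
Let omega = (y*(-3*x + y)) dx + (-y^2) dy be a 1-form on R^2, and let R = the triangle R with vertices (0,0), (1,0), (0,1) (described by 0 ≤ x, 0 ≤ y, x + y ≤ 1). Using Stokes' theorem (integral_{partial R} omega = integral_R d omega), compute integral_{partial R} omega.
integral_(partial R) omega = 1/6

Stokes: integral_partial_R omega = integral_R d omega with d omega = (∂Q/∂x - ∂P/∂y) dx ∧ dy.
  ∂Q/∂x = 0
  ∂P/∂y = -3*x + 2*y
  integrand = ∂Q/∂x - ∂P/∂y = 3*x - 2*y.
Integrating over R: integral_0^1 integral_0^{1-x} (3*x - 2*y) dy dx = 1/6.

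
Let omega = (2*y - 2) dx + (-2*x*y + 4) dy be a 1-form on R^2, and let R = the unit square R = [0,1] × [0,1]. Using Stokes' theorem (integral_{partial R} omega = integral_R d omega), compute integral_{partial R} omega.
integral_(partial R) omega = -3

Stokes: integral_partial_R omega = integral_R d omega with d omega = (∂Q/∂x - ∂P/∂y) dx ∧ dy.
  ∂Q/∂x = -2*y
  ∂P/∂y = 2
  integrand = ∂Q/∂x - ∂P/∂y = -2*y - 2.
Integrating over R: integral_0^1 integral_0^1 (-2*y - 2) dx dy = -3.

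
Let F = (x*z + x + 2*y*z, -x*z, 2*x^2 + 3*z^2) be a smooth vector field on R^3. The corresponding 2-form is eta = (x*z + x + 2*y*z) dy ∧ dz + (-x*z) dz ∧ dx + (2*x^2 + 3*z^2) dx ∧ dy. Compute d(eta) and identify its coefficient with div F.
d(eta) = (7*z + 1) dx ∧ dy ∧ dz; div F = 7*z + 1

For a 2-form in R^3 of the form above, applying d gives a 3-form with coefficient ∂P/∂x + ∂Q/∂y + ∂R/∂z:
  ∂P/∂x = z + 1
  ∂Q/∂y = 0
  ∂R/∂z = 6*z
Sum = 7*z + 1, which is exactly div F.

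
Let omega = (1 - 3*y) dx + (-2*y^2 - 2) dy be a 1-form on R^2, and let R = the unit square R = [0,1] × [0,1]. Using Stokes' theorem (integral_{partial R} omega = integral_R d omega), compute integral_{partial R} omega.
integral_(partial R) omega = 3

Stokes: integral_partial_R omega = integral_R d omega with d omega = (∂Q/∂x - ∂P/∂y) dx ∧ dy.
  ∂Q/∂x = 0
  ∂P/∂y = -3
  integrand = ∂Q/∂x - ∂P/∂y = 3.
Integrating over R: integral_0^1 integral_0^1 (3) dx dy = 3.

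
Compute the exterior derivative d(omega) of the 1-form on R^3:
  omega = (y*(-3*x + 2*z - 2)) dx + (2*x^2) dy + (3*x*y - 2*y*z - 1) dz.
d(omega) = (7*x - 2*z + 2) dx ∧ dy + (y) dx ∧ dz + (3*x - 2*z) dy ∧ dz

For a 1-form omega = sum_i f_i dx_i, the exterior derivative is
  d(omega) = sum_{i < j} (∂f_j/∂x_i - ∂f_i/∂x_j) dx_i ∧ dx_j.
  coefficient of dx ∧ dy: ∂f_2/∂x - ∂f_1/∂y = ∂(2*x^2)/∂x - ∂(y*(-3*x + 2*z - 2))/∂y = 7*x - 2*z + 2
  coefficient of dx ∧ dz: ∂f_3/∂x - ∂f_1/∂z = ∂(3*x*y - 2*y*z - 1)/∂x - ∂(y*(-3*x + 2*z - 2))/∂z = y
  coefficient of dy ∧ dz: ∂f_3/∂y - ∂f_2/∂z = ∂(3*x*y - 2*y*z - 1)/∂y - ∂(2*x^2)/∂z = 3*x - 2*z
Assembling: d(omega) = (7*x - 2*z + 2) dx ∧ dy + (y) dx ∧ dz + (3*x - 2*z) dy ∧ dz.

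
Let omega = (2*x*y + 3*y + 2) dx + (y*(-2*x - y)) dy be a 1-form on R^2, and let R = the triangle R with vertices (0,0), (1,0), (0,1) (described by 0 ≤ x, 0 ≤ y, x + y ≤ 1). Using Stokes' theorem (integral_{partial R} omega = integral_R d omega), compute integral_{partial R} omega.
integral_(partial R) omega = -13/6

Stokes: integral_partial_R omega = integral_R d omega with d omega = (∂Q/∂x - ∂P/∂y) dx ∧ dy.
  ∂Q/∂x = -2*y
  ∂P/∂y = 2*x + 3
  integrand = ∂Q/∂x - ∂P/∂y = -2*x - 2*y - 3.
Integrating over R: integral_0^1 integral_0^{1-x} (-2*x - 2*y - 3) dy dx = -13/6.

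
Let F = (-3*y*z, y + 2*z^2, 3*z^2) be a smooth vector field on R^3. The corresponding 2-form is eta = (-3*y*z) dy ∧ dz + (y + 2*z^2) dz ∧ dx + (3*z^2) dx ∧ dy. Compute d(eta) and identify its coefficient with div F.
d(eta) = (6*z + 1) dx ∧ dy ∧ dz; div F = 6*z + 1

For a 2-form in R^3 of the form above, applying d gives a 3-form with coefficient ∂P/∂x + ∂Q/∂y + ∂R/∂z:
  ∂P/∂x = 0
  ∂Q/∂y = 1
  ∂R/∂z = 6*z
Sum = 6*z + 1, which is exactly div F.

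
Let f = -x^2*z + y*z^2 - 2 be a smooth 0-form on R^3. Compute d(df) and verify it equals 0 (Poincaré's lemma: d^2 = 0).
d(df) = 0

Step 1: df = sum_i (∂f/∂x_i) dx_i = (-2*x*z) dx + (z^2) dy + (-x^2 + 2*y*z) dz.
Step 2: Apply d again. Using the 1-form formula, the coefficient of dx ∧ dy in d(df) is ∂^2 f/∂x ∂y - ∂^2 f/∂y ∂x = (0) - (0) = 0 (equality of mixed partials for smooth f).
Similarly for dx ∧ dz and dy ∧ dz — all coefficients vanish. So d(df) = 0.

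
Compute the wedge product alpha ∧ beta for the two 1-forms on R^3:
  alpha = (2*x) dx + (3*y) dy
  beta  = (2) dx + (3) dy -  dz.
alpha ∧ beta = (6*x - 6*y) dx ∧ dy + (-2*x) dx ∧ dz + (-3*y) dy ∧ dz

Distribute the wedge, using dx_i ∧ dx_j = -dx_j ∧ dx_i and dx_i ∧ dx_i = 0. For each pair (i, j) with i < j, the coefficient of dx_i ∧ dx_j in alpha ∧ beta is (alpha_i * beta_j - alpha_j * beta_i). Collecting: alpha ∧ beta = (6*x - 6*y) dx ∧ dy + (-2*x) dx ∧ dz + (-3*y) dy ∧ dz.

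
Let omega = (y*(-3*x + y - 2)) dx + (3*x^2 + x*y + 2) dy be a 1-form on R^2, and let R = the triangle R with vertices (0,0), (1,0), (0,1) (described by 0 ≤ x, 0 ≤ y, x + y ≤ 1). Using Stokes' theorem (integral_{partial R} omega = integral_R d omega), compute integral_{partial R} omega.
integral_(partial R) omega = 7/3

Stokes: integral_partial_R omega = integral_R d omega with d omega = (∂Q/∂x - ∂P/∂y) dx ∧ dy.
  ∂Q/∂x = 6*x + y
  ∂P/∂y = -3*x + 2*y - 2
  integrand = ∂Q/∂x - ∂P/∂y = 9*x - y + 2.
Integrating over R: integral_0^1 integral_0^{1-x} (9*x - y + 2) dy dx = 7/3.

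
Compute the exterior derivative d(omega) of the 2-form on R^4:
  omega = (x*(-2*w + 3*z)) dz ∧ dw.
d(omega) = (-2*w + 3*z) dx ∧ dz ∧ dw

For a 2-form omega = sum_{i<j} g_{ij} dx_i ∧ dx_j, the exterior derivative is
  d(omega) = sum_{i<j} d(g_{ij}) ∧ dx_i ∧ dx_j = sum_{i<j, k} (∂g_{ij}/∂x_k) dx_k ∧ dx_i ∧ dx_j.
Expand each term, using dx_k ∧ dx_i ∧ dx_j = sgn(permutation) dx_{(a)} ∧ dx_{(b)} ∧ dx_{(c)} with (a < b < c) sorted:
  d(x*(-2*w + 3*z)) includes (∂/∂x)(x*(-2*w + 3*z)) dx = (-2*w + 3*z) dx, which multiplied by dz ∧ dw gives (-2*w + 3*z) dx ∧ dz ∧ dw
Collecting like 3-forms: d(omega) = (-2*w + 3*z) dx ∧ dz ∧ dw.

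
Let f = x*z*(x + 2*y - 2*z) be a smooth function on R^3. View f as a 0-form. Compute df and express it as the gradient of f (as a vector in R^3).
df = (2*z*(x + y - z)) dx + (2*x*z) dy + (x*(x + 2*y - 4*z)) dz; grad f = (2*z*(x + y - z), 2*x*z, x*(x + 2*y - 4*z))

For a 0-form f, d f = (∂f/∂x) dx + (∂f/∂y) dy + (∂f/∂z) dz. The components of the vector representation are exactly the entries of grad f in Cartesian coordinates:
  ∂f/∂x = 2*z*(x + y - z)
  ∂f/∂y = 2*x*z
  ∂f/∂z = x*(x + 2*y - 4*z).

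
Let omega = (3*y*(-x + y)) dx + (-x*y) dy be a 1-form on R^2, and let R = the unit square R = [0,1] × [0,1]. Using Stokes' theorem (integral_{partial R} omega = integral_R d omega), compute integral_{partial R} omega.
integral_(partial R) omega = -2

Stokes: integral_partial_R omega = integral_R d omega with d omega = (∂Q/∂x - ∂P/∂y) dx ∧ dy.
  ∂Q/∂x = -y
  ∂P/∂y = -3*x + 6*y
  integrand = ∂Q/∂x - ∂P/∂y = 3*x - 7*y.
Integrating over R: integral_0^1 integral_0^1 (3*x - 7*y) dx dy = -2.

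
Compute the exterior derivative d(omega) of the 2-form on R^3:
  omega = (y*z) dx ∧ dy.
d(omega) = (y) dx ∧ dy ∧ dz

For a 2-form omega = sum_{i<j} g_{ij} dx_i ∧ dx_j, the exterior derivative is
  d(omega) = sum_{i<j} d(g_{ij}) ∧ dx_i ∧ dx_j = sum_{i<j, k} (∂g_{ij}/∂x_k) dx_k ∧ dx_i ∧ dx_j.
Expand each term, using dx_k ∧ dx_i ∧ dx_j = sgn(permutation) dx_{(a)} ∧ dx_{(b)} ∧ dx_{(c)} with (a < b < c) sorted:
  d(y*z) includes (∂/∂z)(y*z) dz = (y) dz, which multiplied by dx ∧ dy gives (y) dx ∧ dy ∧ dz
Collecting like 3-forms: d(omega) = (y) dx ∧ dy ∧ dz.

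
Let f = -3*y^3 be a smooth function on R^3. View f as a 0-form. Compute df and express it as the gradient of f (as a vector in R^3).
df = (0) dx + (-9*y^2) dy + (0) dz; grad f = (0, -9*y^2, 0)

For a 0-form f, d f = (∂f/∂x) dx + (∂f/∂y) dy + (∂f/∂z) dz. The components of the vector representation are exactly the entries of grad f in Cartesian coordinates:
  ∂f/∂x = 0
  ∂f/∂y = -9*y^2
  ∂f/∂z = 0.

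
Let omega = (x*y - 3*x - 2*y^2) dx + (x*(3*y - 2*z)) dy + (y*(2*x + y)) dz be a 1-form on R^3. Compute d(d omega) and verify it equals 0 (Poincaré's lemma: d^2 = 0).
d(d omega) = 0

Step 1: d omega = sum_{i<j} (∂f_j/∂x_i - ∂f_i/∂x_j) dx_i ∧ dx_j:
  coeff of dx ∧ dy: -x + 7*y - 2*z
  coeff of dx ∧ dz: 2*y
  coeff of dy ∧ dz: 4*x + 2*y
Step 2: Apply d again to each 2-form coefficient. The only possible 3-form in R^3 is dx ∧ dy ∧ dz, with coefficient
  ∂(coeff of dy∧dz)/∂x - ∂(coeff of dx∧dz)/∂y + ∂(coeff of dx∧dy)/∂z
  = ∂/∂x (4*x + 2*y) - ∂/∂y (2*y) + ∂/∂z (-x + 7*y - 2*z).
Each of these terms simplifies to sums of mixed partials that cancel in pairs. The result is 0 (by equality of mixed partials for smooth functions — Schwarz / Clairaut).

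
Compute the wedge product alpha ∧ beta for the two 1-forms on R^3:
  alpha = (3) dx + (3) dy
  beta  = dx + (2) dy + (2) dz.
alpha ∧ beta = (3) dx ∧ dy + (6) dx ∧ dz + (6) dy ∧ dz

Distribute the wedge, using dx_i ∧ dx_j = -dx_j ∧ dx_i and dx_i ∧ dx_i = 0. For each pair (i, j) with i < j, the coefficient of dx_i ∧ dx_j in alpha ∧ beta is (alpha_i * beta_j - alpha_j * beta_i). Collecting: alpha ∧ beta = (3) dx ∧ dy + (6) dx ∧ dz + (6) dy ∧ dz.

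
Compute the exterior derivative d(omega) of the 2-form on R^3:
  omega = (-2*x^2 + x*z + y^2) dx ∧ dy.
d(omega) = (x) dx ∧ dy ∧ dz

For a 2-form omega = sum_{i<j} g_{ij} dx_i ∧ dx_j, the exterior derivative is
  d(omega) = sum_{i<j} d(g_{ij}) ∧ dx_i ∧ dx_j = sum_{i<j, k} (∂g_{ij}/∂x_k) dx_k ∧ dx_i ∧ dx_j.
Expand each term, using dx_k ∧ dx_i ∧ dx_j = sgn(permutation) dx_{(a)} ∧ dx_{(b)} ∧ dx_{(c)} with (a < b < c) sorted:
  d(-2*x^2 + x*z + y^2) includes (∂/∂z)(-2*x^2 + x*z + y^2) dz = (x) dz, which multiplied by dx ∧ dy gives (x) dx ∧ dy ∧ dz
Collecting like 3-forms: d(omega) = (x) dx ∧ dy ∧ dz.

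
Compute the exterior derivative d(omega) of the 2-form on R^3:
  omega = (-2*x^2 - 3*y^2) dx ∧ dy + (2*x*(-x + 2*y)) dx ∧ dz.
d(omega) = (-4*x) dx ∧ dy ∧ dz

For a 2-form omega = sum_{i<j} g_{ij} dx_i ∧ dx_j, the exterior derivative is
  d(omega) = sum_{i<j} d(g_{ij}) ∧ dx_i ∧ dx_j = sum_{i<j, k} (∂g_{ij}/∂x_k) dx_k ∧ dx_i ∧ dx_j.
Expand each term, using dx_k ∧ dx_i ∧ dx_j = sgn(permutation) dx_{(a)} ∧ dx_{(b)} ∧ dx_{(c)} with (a < b < c) sorted:
  d(2*x*(-x + 2*y)) includes (∂/∂y)(2*x*(-x + 2*y)) dy = (4*x) dy, which multiplied by dx ∧ dz gives (-4*x) dx ∧ dy ∧ dz
Collecting like 3-forms: d(omega) = (-4*x) dx ∧ dy ∧ dz.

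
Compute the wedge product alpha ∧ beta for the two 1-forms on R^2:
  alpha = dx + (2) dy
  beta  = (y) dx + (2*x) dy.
alpha ∧ beta = (2*x - 2*y) dx ∧ dy

Distribute the wedge, using dx_i ∧ dx_j = -dx_j ∧ dx_i and dx_i ∧ dx_i = 0. For each pair (i, j) with i < j, the coefficient of dx_i ∧ dx_j in alpha ∧ beta is (alpha_i * beta_j - alpha_j * beta_i). Collecting: alpha ∧ beta = (2*x - 2*y) dx ∧ dy.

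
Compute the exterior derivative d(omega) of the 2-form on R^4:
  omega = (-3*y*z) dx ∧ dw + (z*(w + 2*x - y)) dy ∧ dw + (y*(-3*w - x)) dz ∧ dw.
d(omega) = (5*z) dx ∧ dy ∧ dw + (2*y) dx ∧ dz ∧ dw + (-4*w - 3*x + y) dy ∧ dz ∧ dw

For a 2-form omega = sum_{i<j} g_{ij} dx_i ∧ dx_j, the exterior derivative is
  d(omega) = sum_{i<j} d(g_{ij}) ∧ dx_i ∧ dx_j = sum_{i<j, k} (∂g_{ij}/∂x_k) dx_k ∧ dx_i ∧ dx_j.
Expand each term, using dx_k ∧ dx_i ∧ dx_j = sgn(permutation) dx_{(a)} ∧ dx_{(b)} ∧ dx_{(c)} with (a < b < c) sorted:
  d(-3*y*z) includes (∂/∂y)(-3*y*z) dy = (-3*z) dy, which multiplied by dx ∧ dw gives (3*z) dx ∧ dy ∧ dw
  d(-3*y*z) includes (∂/∂z)(-3*y*z) dz = (-3*y) dz, which multiplied by dx ∧ dw gives (3*y) dx ∧ dz ∧ dw
  d(z*(w + 2*x - y)) includes (∂/∂x)(z*(w + 2*x - y)) dx = (2*z) dx, which multiplied by dy ∧ dw gives (2*z) dx ∧ dy ∧ dw
  d(z*(w + 2*x - y)) includes (∂/∂z)(z*(w + 2*x - y)) dz = (w + 2*x - y) dz, which multiplied by dy ∧ dw gives (-w - 2*x + y) dy ∧ dz ∧ dw
  d(y*(-3*w - x)) includes (∂/∂x)(y*(-3*w - x)) dx = (-y) dx, which multiplied by dz ∧ dw gives (-y) dx ∧ dz ∧ dw
  d(y*(-3*w - x)) includes (∂/∂y)(y*(-3*w - x)) dy = (-3*w - x) dy, which multiplied by dz ∧ dw gives (-3*w - x) dy ∧ dz ∧ dw
Collecting like 3-forms: d(omega) = (5*z) dx ∧ dy ∧ dw + (2*y) dx ∧ dz ∧ dw + (-4*w - 3*x + y) dy ∧ dz ∧ dw.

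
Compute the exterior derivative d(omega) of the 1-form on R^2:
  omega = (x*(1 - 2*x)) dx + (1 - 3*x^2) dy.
d(omega) = (-6*x) dx ∧ dy

For a 1-form omega = sum_i f_i dx_i, the exterior derivative is
  d(omega) = sum_{i < j} (∂f_j/∂x_i - ∂f_i/∂x_j) dx_i ∧ dx_j.
  coefficient of dx ∧ dy: ∂f_2/∂x - ∂f_1/∂y = ∂(1 - 3*x^2)/∂x - ∂(x*(1 - 2*x))/∂y = -6*x
Assembling: d(omega) = (-6*x) dx ∧ dy.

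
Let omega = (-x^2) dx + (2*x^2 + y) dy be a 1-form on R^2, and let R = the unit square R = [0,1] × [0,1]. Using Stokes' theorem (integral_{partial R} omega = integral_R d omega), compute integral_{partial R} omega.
integral_(partial R) omega = 2

Stokes: integral_partial_R omega = integral_R d omega with d omega = (∂Q/∂x - ∂P/∂y) dx ∧ dy.
  ∂Q/∂x = 4*x
  ∂P/∂y = 0
  integrand = ∂Q/∂x - ∂P/∂y = 4*x.
Integrating over R: integral_0^1 integral_0^1 (4*x) dx dy = 2.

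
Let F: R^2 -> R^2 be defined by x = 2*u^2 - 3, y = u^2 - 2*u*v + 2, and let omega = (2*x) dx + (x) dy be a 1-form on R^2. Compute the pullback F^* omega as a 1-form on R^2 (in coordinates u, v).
F^* omega = (20*u^3 - 4*u^2*v - 30*u + 6*v) du + (-4*u^3 + 6*u) dv

Using F^*(f dg) = (f ∘ F) d(g ∘ F), substitute each coordinate x_i by F_i(u, v) in f_i, and replace dx_i by d F_i = (∂F_i/∂u) du + (∂F_i/∂v) dv.
  For the x component: f_1(F) = 4*u^2 - 6; d F_1 = (4*u) du + (0) dv
  For the y component: f_2(F) = 2*u^2 - 3; d F_2 = (2*u - 2*v) du + (-2*u) dv
Combining and collecting du, dv coefficients:
  coeff of du: 20*u^3 - 4*u^2*v - 30*u + 6*v
  coeff of dv: -4*u^3 + 6*u
F^* omega = (20*u^3 - 4*u^2*v - 30*u + 6*v) du + (-4*u^3 + 6*u) dv.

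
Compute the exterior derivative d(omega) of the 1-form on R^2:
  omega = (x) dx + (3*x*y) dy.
d(omega) = (3*y) dx ∧ dy

For a 1-form omega = sum_i f_i dx_i, the exterior derivative is
  d(omega) = sum_{i < j} (∂f_j/∂x_i - ∂f_i/∂x_j) dx_i ∧ dx_j.
  coefficient of dx ∧ dy: ∂f_2/∂x - ∂f_1/∂y = ∂(3*x*y)/∂x - ∂(x)/∂y = 3*y
Assembling: d(omega) = (3*y) dx ∧ dy.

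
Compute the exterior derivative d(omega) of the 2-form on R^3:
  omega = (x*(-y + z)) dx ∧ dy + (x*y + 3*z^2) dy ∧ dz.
d(omega) = (x + y) dx ∧ dy ∧ dz

For a 2-form omega = sum_{i<j} g_{ij} dx_i ∧ dx_j, the exterior derivative is
  d(omega) = sum_{i<j} d(g_{ij}) ∧ dx_i ∧ dx_j = sum_{i<j, k} (∂g_{ij}/∂x_k) dx_k ∧ dx_i ∧ dx_j.
Expand each term, using dx_k ∧ dx_i ∧ dx_j = sgn(permutation) dx_{(a)} ∧ dx_{(b)} ∧ dx_{(c)} with (a < b < c) sorted:
  d(x*(-y + z)) includes (∂/∂z)(x*(-y + z)) dz = (x) dz, which multiplied by dx ∧ dy gives (x) dx ∧ dy ∧ dz
  d(x*y + 3*z^2) includes (∂/∂x)(x*y + 3*z^2) dx = (y) dx, which multiplied by dy ∧ dz gives (y) dx ∧ dy ∧ dz
Collecting like 3-forms: d(omega) = (x + y) dx ∧ dy ∧ dz.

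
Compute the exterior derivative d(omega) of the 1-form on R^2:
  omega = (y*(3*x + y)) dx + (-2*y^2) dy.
d(omega) = (-3*x - 2*y) dx ∧ dy

For a 1-form omega = sum_i f_i dx_i, the exterior derivative is
  d(omega) = sum_{i < j} (∂f_j/∂x_i - ∂f_i/∂x_j) dx_i ∧ dx_j.
  coefficient of dx ∧ dy: ∂f_2/∂x - ∂f_1/∂y = ∂(-2*y^2)/∂x - ∂(y*(3*x + y))/∂y = -3*x - 2*y
Assembling: d(omega) = (-3*x - 2*y) dx ∧ dy.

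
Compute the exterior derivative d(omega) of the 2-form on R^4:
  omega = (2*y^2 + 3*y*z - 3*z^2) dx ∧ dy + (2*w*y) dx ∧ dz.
d(omega) = (-2*w + 3*y - 6*z) dx ∧ dy ∧ dz + (2*y) dx ∧ dz ∧ dw

For a 2-form omega = sum_{i<j} g_{ij} dx_i ∧ dx_j, the exterior derivative is
  d(omega) = sum_{i<j} d(g_{ij}) ∧ dx_i ∧ dx_j = sum_{i<j, k} (∂g_{ij}/∂x_k) dx_k ∧ dx_i ∧ dx_j.
Expand each term, using dx_k ∧ dx_i ∧ dx_j = sgn(permutation) dx_{(a)} ∧ dx_{(b)} ∧ dx_{(c)} with (a < b < c) sorted:
  d(2*y^2 + 3*y*z - 3*z^2) includes (∂/∂z)(2*y^2 + 3*y*z - 3*z^2) dz = (3*y - 6*z) dz, which multiplied by dx ∧ dy gives (3*y - 6*z) dx ∧ dy ∧ dz
  d(2*w*y) includes (∂/∂y)(2*w*y) dy = (2*w) dy, which multiplied by dx ∧ dz gives (-2*w) dx ∧ dy ∧ dz
  d(2*w*y) includes (∂/∂w)(2*w*y) dw = (2*y) dw, which multiplied by dx ∧ dz gives (2*y) dx ∧ dz ∧ dw
Collecting like 3-forms: d(omega) = (-2*w + 3*y - 6*z) dx ∧ dy ∧ dz + (2*y) dx ∧ dz ∧ dw.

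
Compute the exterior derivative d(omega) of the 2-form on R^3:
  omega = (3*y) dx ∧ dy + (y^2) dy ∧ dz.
d(omega) = 0

For a 2-form omega = sum_{i<j} g_{ij} dx_i ∧ dx_j, the exterior derivative is
  d(omega) = sum_{i<j} d(g_{ij}) ∧ dx_i ∧ dx_j = sum_{i<j, k} (∂g_{ij}/∂x_k) dx_k ∧ dx_i ∧ dx_j.
Expand each term, using dx_k ∧ dx_i ∧ dx_j = sgn(permutation) dx_{(a)} ∧ dx_{(b)} ∧ dx_{(c)} with (a < b < c) sorted:

Collecting like 3-forms: d(omega) = 0.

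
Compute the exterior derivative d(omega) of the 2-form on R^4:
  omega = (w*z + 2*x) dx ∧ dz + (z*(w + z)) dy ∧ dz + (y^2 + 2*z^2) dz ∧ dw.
d(omega) = (z) dx ∧ dz ∧ dw + (2*y + z) dy ∧ dz ∧ dw

For a 2-form omega = sum_{i<j} g_{ij} dx_i ∧ dx_j, the exterior derivative is
  d(omega) = sum_{i<j} d(g_{ij}) ∧ dx_i ∧ dx_j = sum_{i<j, k} (∂g_{ij}/∂x_k) dx_k ∧ dx_i ∧ dx_j.
Expand each term, using dx_k ∧ dx_i ∧ dx_j = sgn(permutation) dx_{(a)} ∧ dx_{(b)} ∧ dx_{(c)} with (a < b < c) sorted:
  d(w*z + 2*x) includes (∂/∂w)(w*z + 2*x) dw = (z) dw, which multiplied by dx ∧ dz gives (z) dx ∧ dz ∧ dw
  d(z*(w + z)) includes (∂/∂w)(z*(w + z)) dw = (z) dw, which multiplied by dy ∧ dz gives (z) dy ∧ dz ∧ dw
  d(y^2 + 2*z^2) includes (∂/∂y)(y^2 + 2*z^2) dy = (2*y) dy, which multiplied by dz ∧ dw gives (2*y) dy ∧ dz ∧ dw
Collecting like 3-forms: d(omega) = (z) dx ∧ dz ∧ dw + (2*y + z) dy ∧ dz ∧ dw.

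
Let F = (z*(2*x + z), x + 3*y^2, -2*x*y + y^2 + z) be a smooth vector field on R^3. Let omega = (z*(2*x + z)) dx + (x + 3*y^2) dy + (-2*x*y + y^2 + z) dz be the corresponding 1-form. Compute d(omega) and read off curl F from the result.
d(omega) = (-2*x + 2*y) dy ∧ dz + (2*x + 2*y + 2*z) dz ∧ dx + (1) dx ∧ dy; curl F = (-2*x + 2*y, 2*x + 2*y + 2*z, 1)

d omega = sum_{i<j} (∂f_j/∂x_i - ∂f_i/∂x_j) dx_i ∧ dx_j. Under the identification (dy ∧ dz, dz ∧ dx, dx ∧ dy) ↔ (e_x, e_y, e_z), the coefficients are exactly the components of curl F. Compute:
  ∂R/∂y - ∂Q/∂z = (-2*x + 2*y) - (0) = -2*x + 2*y
  ∂P/∂z - ∂R/∂x = (2*x + 2*z) - (-2*y) = 2*x + 2*y + 2*z
  ∂Q/∂x - ∂P/∂y = (1) - (0) = 1.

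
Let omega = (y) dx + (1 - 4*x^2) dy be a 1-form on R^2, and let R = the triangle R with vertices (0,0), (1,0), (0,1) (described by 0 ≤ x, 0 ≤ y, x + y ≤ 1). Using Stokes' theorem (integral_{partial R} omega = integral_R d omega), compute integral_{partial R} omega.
integral_(partial R) omega = -11/6

Stokes: integral_partial_R omega = integral_R d omega with d omega = (∂Q/∂x - ∂P/∂y) dx ∧ dy.
  ∂Q/∂x = -8*x
  ∂P/∂y = 1
  integrand = ∂Q/∂x - ∂P/∂y = -8*x - 1.
Integrating over R: integral_0^1 integral_0^{1-x} (-8*x - 1) dy dx = -11/6.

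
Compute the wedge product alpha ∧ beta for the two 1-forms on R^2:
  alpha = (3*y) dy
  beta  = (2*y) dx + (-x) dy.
alpha ∧ beta = (-6*y^2) dx ∧ dy

Distribute the wedge, using dx_i ∧ dx_j = -dx_j ∧ dx_i and dx_i ∧ dx_i = 0. For each pair (i, j) with i < j, the coefficient of dx_i ∧ dx_j in alpha ∧ beta is (alpha_i * beta_j - alpha_j * beta_i). Collecting: alpha ∧ beta = (-6*y^2) dx ∧ dy.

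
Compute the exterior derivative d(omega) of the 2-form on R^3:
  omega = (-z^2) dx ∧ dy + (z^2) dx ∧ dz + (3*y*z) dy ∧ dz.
d(omega) = (-2*z) dx ∧ dy ∧ dz

For a 2-form omega = sum_{i<j} g_{ij} dx_i ∧ dx_j, the exterior derivative is
  d(omega) = sum_{i<j} d(g_{ij}) ∧ dx_i ∧ dx_j = sum_{i<j, k} (∂g_{ij}/∂x_k) dx_k ∧ dx_i ∧ dx_j.
Expand each term, using dx_k ∧ dx_i ∧ dx_j = sgn(permutation) dx_{(a)} ∧ dx_{(b)} ∧ dx_{(c)} with (a < b < c) sorted:
  d(-z^2) includes (∂/∂z)(-z^2) dz = (-2*z) dz, which multiplied by dx ∧ dy gives (-2*z) dx ∧ dy ∧ dz
Collecting like 3-forms: d(omega) = (-2*z) dx ∧ dy ∧ dz.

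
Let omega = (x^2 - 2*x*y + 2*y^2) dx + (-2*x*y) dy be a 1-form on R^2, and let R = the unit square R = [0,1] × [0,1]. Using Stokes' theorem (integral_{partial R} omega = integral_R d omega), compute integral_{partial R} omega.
integral_(partial R) omega = -2

Stokes: integral_partial_R omega = integral_R d omega with d omega = (∂Q/∂x - ∂P/∂y) dx ∧ dy.
  ∂Q/∂x = -2*y
  ∂P/∂y = -2*x + 4*y
  integrand = ∂Q/∂x - ∂P/∂y = 2*x - 6*y.
Integrating over R: integral_0^1 integral_0^1 (2*x - 6*y) dx dy = -2.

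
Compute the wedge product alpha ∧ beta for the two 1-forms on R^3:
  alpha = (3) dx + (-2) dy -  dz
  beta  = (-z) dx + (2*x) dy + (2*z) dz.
alpha ∧ beta = (6*x - 2*z) dx ∧ dy + (5*z) dx ∧ dz + (2*x - 4*z) dy ∧ dz

Distribute the wedge, using dx_i ∧ dx_j = -dx_j ∧ dx_i and dx_i ∧ dx_i = 0. For each pair (i, j) with i < j, the coefficient of dx_i ∧ dx_j in alpha ∧ beta is (alpha_i * beta_j - alpha_j * beta_i). Collecting: alpha ∧ beta = (6*x - 2*z) dx ∧ dy + (5*z) dx ∧ dz + (2*x - 4*z) dy ∧ dz.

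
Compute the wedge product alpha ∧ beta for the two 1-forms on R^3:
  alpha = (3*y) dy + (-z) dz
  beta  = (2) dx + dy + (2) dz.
alpha ∧ beta = (-6*y) dx ∧ dy + (6*y + z) dy ∧ dz + (2*z) dx ∧ dz

Distribute the wedge, using dx_i ∧ dx_j = -dx_j ∧ dx_i and dx_i ∧ dx_i = 0. For each pair (i, j) with i < j, the coefficient of dx_i ∧ dx_j in alpha ∧ beta is (alpha_i * beta_j - alpha_j * beta_i). Collecting: alpha ∧ beta = (-6*y) dx ∧ dy + (6*y + z) dy ∧ dz + (2*z) dx ∧ dz.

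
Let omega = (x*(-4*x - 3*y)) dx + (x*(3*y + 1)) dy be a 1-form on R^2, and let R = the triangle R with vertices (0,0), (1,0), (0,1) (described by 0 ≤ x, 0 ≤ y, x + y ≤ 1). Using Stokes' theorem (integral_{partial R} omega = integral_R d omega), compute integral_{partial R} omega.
integral_(partial R) omega = 3/2

Stokes: integral_partial_R omega = integral_R d omega with d omega = (∂Q/∂x - ∂P/∂y) dx ∧ dy.
  ∂Q/∂x = 3*y + 1
  ∂P/∂y = -3*x
  integrand = ∂Q/∂x - ∂P/∂y = 3*x + 3*y + 1.
Integrating over R: integral_0^1 integral_0^{1-x} (3*x + 3*y + 1) dy dx = 3/2.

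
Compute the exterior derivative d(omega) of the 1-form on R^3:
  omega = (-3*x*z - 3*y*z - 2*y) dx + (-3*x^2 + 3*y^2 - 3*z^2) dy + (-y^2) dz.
d(omega) = (-6*x + 3*z + 2) dx ∧ dy + (3*x + 3*y) dx ∧ dz + (-2*y + 6*z) dy ∧ dz

For a 1-form omega = sum_i f_i dx_i, the exterior derivative is
  d(omega) = sum_{i < j} (∂f_j/∂x_i - ∂f_i/∂x_j) dx_i ∧ dx_j.
  coefficient of dx ∧ dy: ∂f_2/∂x - ∂f_1/∂y = ∂(-3*x^2 + 3*y^2 - 3*z^2)/∂x - ∂(-3*x*z - 3*y*z - 2*y)/∂y = -6*x + 3*z + 2
  coefficient of dx ∧ dz: ∂f_3/∂x - ∂f_1/∂z = ∂(-y^2)/∂x - ∂(-3*x*z - 3*y*z - 2*y)/∂z = 3*x + 3*y
  coefficient of dy ∧ dz: ∂f_3/∂y - ∂f_2/∂z = ∂(-y^2)/∂y - ∂(-3*x^2 + 3*y^2 - 3*z^2)/∂z = -2*y + 6*z
Assembling: d(omega) = (-6*x + 3*z + 2) dx ∧ dy + (3*x + 3*y) dx ∧ dz + (-2*y + 6*z) dy ∧ dz.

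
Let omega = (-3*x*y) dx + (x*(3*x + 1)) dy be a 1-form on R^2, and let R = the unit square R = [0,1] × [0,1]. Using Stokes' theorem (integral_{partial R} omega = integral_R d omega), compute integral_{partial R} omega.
integral_(partial R) omega = 11/2

Stokes: integral_partial_R omega = integral_R d omega with d omega = (∂Q/∂x - ∂P/∂y) dx ∧ dy.
  ∂Q/∂x = 6*x + 1
  ∂P/∂y = -3*x
  integrand = ∂Q/∂x - ∂P/∂y = 9*x + 1.
Integrating over R: integral_0^1 integral_0^1 (9*x + 1) dx dy = 11/2.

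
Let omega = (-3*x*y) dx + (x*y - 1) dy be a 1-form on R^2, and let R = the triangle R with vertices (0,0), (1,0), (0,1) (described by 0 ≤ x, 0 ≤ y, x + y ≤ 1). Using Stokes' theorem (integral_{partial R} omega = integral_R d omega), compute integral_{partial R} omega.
integral_(partial R) omega = 2/3

Stokes: integral_partial_R omega = integral_R d omega with d omega = (∂Q/∂x - ∂P/∂y) dx ∧ dy.
  ∂Q/∂x = y
  ∂P/∂y = -3*x
  integrand = ∂Q/∂x - ∂P/∂y = 3*x + y.
Integrating over R: integral_0^1 integral_0^{1-x} (3*x + y) dy dx = 2/3.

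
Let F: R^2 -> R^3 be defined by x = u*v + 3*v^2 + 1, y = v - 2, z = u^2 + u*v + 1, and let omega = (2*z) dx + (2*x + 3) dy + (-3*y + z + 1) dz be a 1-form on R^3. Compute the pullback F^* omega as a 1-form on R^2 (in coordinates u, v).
F^* omega = (2*u^3 + 5*u^2*v + 3*u*v^2 - 6*u*v + 16*u - 3*v^2 + 10*v) du + (3*u^3 + 15*u^2*v + 12*u*v^2 - u*v + 10*u + 6*v^2 + 12*v + 5) dv

Using F^*(f dg) = (f ∘ F) d(g ∘ F), substitute each coordinate x_i by F_i(u, v) in f_i, and replace dx_i by d F_i = (∂F_i/∂u) du + (∂F_i/∂v) dv.
  For the x component: f_1(F) = 2*u^2 + 2*u*v + 2; d F_1 = (v) du + (u + 6*v) dv
  For the y component: f_2(F) = 2*u*v + 6*v^2 + 5; d F_2 = (0) du + (1) dv
  For the z component: f_3(F) = u^2 + u*v - 3*v + 8; d F_3 = (2*u + v) du + (u) dv
Combining and collecting du, dv coefficients:
  coeff of du: 2*u^3 + 5*u^2*v + 3*u*v^2 - 6*u*v + 16*u - 3*v^2 + 10*v
  coeff of dv: 3*u^3 + 15*u^2*v + 12*u*v^2 - u*v + 10*u + 6*v^2 + 12*v + 5
F^* omega = (2*u^3 + 5*u^2*v + 3*u*v^2 - 6*u*v + 16*u - 3*v^2 + 10*v) du + (3*u^3 + 15*u^2*v + 12*u*v^2 - u*v + 10*u + 6*v^2 + 12*v + 5) dv.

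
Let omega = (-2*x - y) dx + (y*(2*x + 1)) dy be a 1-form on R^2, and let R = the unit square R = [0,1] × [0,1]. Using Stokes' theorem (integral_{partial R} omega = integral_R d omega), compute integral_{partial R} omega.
integral_(partial R) omega = 2

Stokes: integral_partial_R omega = integral_R d omega with d omega = (∂Q/∂x - ∂P/∂y) dx ∧ dy.
  ∂Q/∂x = 2*y
  ∂P/∂y = -1
  integrand = ∂Q/∂x - ∂P/∂y = 2*y + 1.
Integrating over R: integral_0^1 integral_0^1 (2*y + 1) dx dy = 2.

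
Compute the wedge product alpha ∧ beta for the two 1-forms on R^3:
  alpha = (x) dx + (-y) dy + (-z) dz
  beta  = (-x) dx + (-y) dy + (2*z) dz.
alpha ∧ beta = (-2*x*y) dx ∧ dy + (x*z) dx ∧ dz + (-3*y*z) dy ∧ dz

Distribute the wedge, using dx_i ∧ dx_j = -dx_j ∧ dx_i and dx_i ∧ dx_i = 0. For each pair (i, j) with i < j, the coefficient of dx_i ∧ dx_j in alpha ∧ beta is (alpha_i * beta_j - alpha_j * beta_i). Collecting: alpha ∧ beta = (-2*x*y) dx ∧ dy + (x*z) dx ∧ dz + (-3*y*z) dy ∧ dz.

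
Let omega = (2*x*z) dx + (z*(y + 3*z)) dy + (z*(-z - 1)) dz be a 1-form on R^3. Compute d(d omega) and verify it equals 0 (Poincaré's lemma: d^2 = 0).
d(d omega) = 0

Step 1: d omega = sum_{i<j} (∂f_j/∂x_i - ∂f_i/∂x_j) dx_i ∧ dx_j:
  coeff of dx ∧ dy: 0
  coeff of dx ∧ dz: -2*x
  coeff of dy ∧ dz: -y - 6*z
Step 2: Apply d again to each 2-form coefficient. The only possible 3-form in R^3 is dx ∧ dy ∧ dz, with coefficient
  ∂(coeff of dy∧dz)/∂x - ∂(coeff of dx∧dz)/∂y + ∂(coeff of dx∧dy)/∂z
  = ∂/∂x (-y - 6*z) - ∂/∂y (-2*x) + ∂/∂z (0).
Each of these terms simplifies to sums of mixed partials that cancel in pairs. The result is 0 (by equality of mixed partials for smooth functions — Schwarz / Clairaut).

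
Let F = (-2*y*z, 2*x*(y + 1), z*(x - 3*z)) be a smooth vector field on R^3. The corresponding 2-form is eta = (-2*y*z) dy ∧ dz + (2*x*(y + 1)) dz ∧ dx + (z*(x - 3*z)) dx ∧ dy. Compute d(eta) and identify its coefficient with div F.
d(eta) = (3*x - 6*z) dx ∧ dy ∧ dz; div F = 3*x - 6*z

For a 2-form in R^3 of the form above, applying d gives a 3-form with coefficient ∂P/∂x + ∂Q/∂y + ∂R/∂z:
  ∂P/∂x = 0
  ∂Q/∂y = 2*x
  ∂R/∂z = x - 6*z
Sum = 3*x - 6*z, which is exactly div F.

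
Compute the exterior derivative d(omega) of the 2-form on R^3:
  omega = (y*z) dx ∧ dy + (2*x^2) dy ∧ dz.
d(omega) = (4*x + y) dx ∧ dy ∧ dz

For a 2-form omega = sum_{i<j} g_{ij} dx_i ∧ dx_j, the exterior derivative is
  d(omega) = sum_{i<j} d(g_{ij}) ∧ dx_i ∧ dx_j = sum_{i<j, k} (∂g_{ij}/∂x_k) dx_k ∧ dx_i ∧ dx_j.
Expand each term, using dx_k ∧ dx_i ∧ dx_j = sgn(permutation) dx_{(a)} ∧ dx_{(b)} ∧ dx_{(c)} with (a < b < c) sorted:
  d(y*z) includes (∂/∂z)(y*z) dz = (y) dz, which multiplied by dx ∧ dy gives (y) dx ∧ dy ∧ dz
  d(2*x^2) includes (∂/∂x)(2*x^2) dx = (4*x) dx, which multiplied by dy ∧ dz gives (4*x) dx ∧ dy ∧ dz
Collecting like 3-forms: d(omega) = (4*x + y) dx ∧ dy ∧ dz.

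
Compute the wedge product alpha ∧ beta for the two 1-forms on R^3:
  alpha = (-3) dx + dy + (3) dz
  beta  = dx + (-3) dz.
alpha ∧ beta = (6) dx ∧ dz + (-1) dx ∧ dy + (-3) dy ∧ dz

Distribute the wedge, using dx_i ∧ dx_j = -dx_j ∧ dx_i and dx_i ∧ dx_i = 0. For each pair (i, j) with i < j, the coefficient of dx_i ∧ dx_j in alpha ∧ beta is (alpha_i * beta_j - alpha_j * beta_i). Collecting: alpha ∧ beta = (6) dx ∧ dz + (-1) dx ∧ dy + (-3) dy ∧ dz.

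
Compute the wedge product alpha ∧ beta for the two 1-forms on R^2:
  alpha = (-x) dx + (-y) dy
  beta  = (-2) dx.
alpha ∧ beta = (-2*y) dx ∧ dy

Distribute the wedge, using dx_i ∧ dx_j = -dx_j ∧ dx_i and dx_i ∧ dx_i = 0. For each pair (i, j) with i < j, the coefficient of dx_i ∧ dx_j in alpha ∧ beta is (alpha_i * beta_j - alpha_j * beta_i). Collecting: alpha ∧ beta = (-2*y) dx ∧ dy.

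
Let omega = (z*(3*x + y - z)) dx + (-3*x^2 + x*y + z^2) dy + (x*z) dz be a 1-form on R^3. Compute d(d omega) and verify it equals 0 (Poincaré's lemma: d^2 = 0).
d(d omega) = 0

Step 1: d omega = sum_{i<j} (∂f_j/∂x_i - ∂f_i/∂x_j) dx_i ∧ dx_j:
  coeff of dx ∧ dy: -6*x + y - z
  coeff of dx ∧ dz: -3*x - y + 3*z
  coeff of dy ∧ dz: -2*z
Step 2: Apply d again to each 2-form coefficient. The only possible 3-form in R^3 is dx ∧ dy ∧ dz, with coefficient
  ∂(coeff of dy∧dz)/∂x - ∂(coeff of dx∧dz)/∂y + ∂(coeff of dx∧dy)/∂z
  = ∂/∂x (-2*z) - ∂/∂y (-3*x - y + 3*z) + ∂/∂z (-6*x + y - z).
Each of these terms simplifies to sums of mixed partials that cancel in pairs. The result is 0 (by equality of mixed partials for smooth functions — Schwarz / Clairaut).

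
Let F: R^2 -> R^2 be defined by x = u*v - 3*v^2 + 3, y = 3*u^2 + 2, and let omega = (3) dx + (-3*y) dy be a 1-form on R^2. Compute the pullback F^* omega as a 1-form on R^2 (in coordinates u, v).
F^* omega = (-54*u^3 - 36*u + 3*v) du + (3*u - 18*v) dv

Using F^*(f dg) = (f ∘ F) d(g ∘ F), substitute each coordinate x_i by F_i(u, v) in f_i, and replace dx_i by d F_i = (∂F_i/∂u) du + (∂F_i/∂v) dv.
  For the x component: f_1(F) = 3; d F_1 = (v) du + (u - 6*v) dv
  For the y component: f_2(F) = -9*u^2 - 6; d F_2 = (6*u) du + (0) dv
Combining and collecting du, dv coefficients:
  coeff of du: -54*u^3 - 36*u + 3*v
  coeff of dv: 3*u - 18*v
F^* omega = (-54*u^3 - 36*u + 3*v) du + (3*u - 18*v) dv.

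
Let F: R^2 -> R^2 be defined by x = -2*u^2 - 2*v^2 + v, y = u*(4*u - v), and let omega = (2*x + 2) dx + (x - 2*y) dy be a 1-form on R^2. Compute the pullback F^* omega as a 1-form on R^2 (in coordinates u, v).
F^* omega = (-64*u^3 + 26*u^2*v - 2*u*v^2 - 8*u + 2*v^3 - v^2) du + (10*u^3 + 14*u^2*v - 4*u^2 + 2*u*v^2 - u*v + 16*v^3 - 12*v^2 - 6*v + 2) dv

Using F^*(f dg) = (f ∘ F) d(g ∘ F), substitute each coordinate x_i by F_i(u, v) in f_i, and replace dx_i by d F_i = (∂F_i/∂u) du + (∂F_i/∂v) dv.
  For the x component: f_1(F) = -4*u^2 - 4*v^2 + 2*v + 2; d F_1 = (-4*u) du + (1 - 4*v) dv
  For the y component: f_2(F) = -10*u^2 + 2*u*v - 2*v^2 + v; d F_2 = (8*u - v) du + (-u) dv
Combining and collecting du, dv coefficients:
  coeff of du: -64*u^3 + 26*u^2*v - 2*u*v^2 - 8*u + 2*v^3 - v^2
  coeff of dv: 10*u^3 + 14*u^2*v - 4*u^2 + 2*u*v^2 - u*v + 16*v^3 - 12*v^2 - 6*v + 2
F^* omega = (-64*u^3 + 26*u^2*v - 2*u*v^2 - 8*u + 2*v^3 - v^2) du + (10*u^3 + 14*u^2*v - 4*u^2 + 2*u*v^2 - u*v + 16*v^3 - 12*v^2 - 6*v + 2) dv.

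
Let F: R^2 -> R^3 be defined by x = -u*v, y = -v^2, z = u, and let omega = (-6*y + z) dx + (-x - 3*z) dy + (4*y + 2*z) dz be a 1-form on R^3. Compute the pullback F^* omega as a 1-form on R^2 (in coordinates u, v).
F^* omega = (-u*v + 2*u - 6*v^3 - 4*v^2) du + (u*(-u - 8*v^2 + 6*v)) dv

Using F^*(f dg) = (f ∘ F) d(g ∘ F), substitute each coordinate x_i by F_i(u, v) in f_i, and replace dx_i by d F_i = (∂F_i/∂u) du + (∂F_i/∂v) dv.
  For the x component: f_1(F) = u + 6*v^2; d F_1 = (-v) du + (-u) dv
  For the y component: f_2(F) = u*(v - 3); d F_2 = (0) du + (-2*v) dv
  For the z component: f_3(F) = 2*u - 4*v^2; d F_3 = (1) du + (0) dv
Combining and collecting du, dv coefficients:
  coeff of du: -u*v + 2*u - 6*v^3 - 4*v^2
  coeff of dv: u*(-u - 8*v^2 + 6*v)
F^* omega = (-u*v + 2*u - 6*v^3 - 4*v^2) du + (u*(-u - 8*v^2 + 6*v)) dv.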